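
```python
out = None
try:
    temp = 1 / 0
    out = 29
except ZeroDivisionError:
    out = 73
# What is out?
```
73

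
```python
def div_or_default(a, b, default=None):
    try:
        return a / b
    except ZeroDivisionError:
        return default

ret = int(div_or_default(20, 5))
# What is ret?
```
4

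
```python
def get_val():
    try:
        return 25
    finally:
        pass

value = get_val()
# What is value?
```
25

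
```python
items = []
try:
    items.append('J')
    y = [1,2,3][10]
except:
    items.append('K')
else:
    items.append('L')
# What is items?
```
['J', 'K']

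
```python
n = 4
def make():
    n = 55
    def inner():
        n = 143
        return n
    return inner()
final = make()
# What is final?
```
143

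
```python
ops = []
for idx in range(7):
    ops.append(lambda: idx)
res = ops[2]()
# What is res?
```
6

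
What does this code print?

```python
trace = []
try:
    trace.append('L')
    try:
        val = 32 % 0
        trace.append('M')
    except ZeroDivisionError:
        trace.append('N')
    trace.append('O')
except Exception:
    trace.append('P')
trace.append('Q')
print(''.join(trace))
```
LNOQ

Inner exception caught by inner handler, outer continues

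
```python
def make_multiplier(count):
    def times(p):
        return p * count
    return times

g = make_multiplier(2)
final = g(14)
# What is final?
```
28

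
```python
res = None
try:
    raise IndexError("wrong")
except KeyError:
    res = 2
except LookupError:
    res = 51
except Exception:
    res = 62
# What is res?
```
51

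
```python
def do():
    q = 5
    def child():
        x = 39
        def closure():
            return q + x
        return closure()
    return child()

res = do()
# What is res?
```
44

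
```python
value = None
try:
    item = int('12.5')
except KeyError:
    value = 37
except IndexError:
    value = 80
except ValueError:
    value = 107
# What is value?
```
107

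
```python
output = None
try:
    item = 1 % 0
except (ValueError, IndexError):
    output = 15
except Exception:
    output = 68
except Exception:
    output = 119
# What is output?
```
68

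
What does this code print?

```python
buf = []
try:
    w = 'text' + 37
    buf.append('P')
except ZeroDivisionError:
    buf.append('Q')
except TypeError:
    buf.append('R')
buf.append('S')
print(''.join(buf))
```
RS

TypeError is caught by its specific handler, not ZeroDivisionError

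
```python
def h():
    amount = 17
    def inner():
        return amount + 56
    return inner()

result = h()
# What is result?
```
73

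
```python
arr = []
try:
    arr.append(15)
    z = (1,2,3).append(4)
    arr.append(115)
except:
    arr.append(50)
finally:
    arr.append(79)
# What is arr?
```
[15, 50, 79]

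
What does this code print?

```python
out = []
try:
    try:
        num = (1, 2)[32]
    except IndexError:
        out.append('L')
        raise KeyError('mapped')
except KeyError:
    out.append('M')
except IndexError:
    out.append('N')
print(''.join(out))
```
LM

New KeyError raised, caught by outer KeyError handler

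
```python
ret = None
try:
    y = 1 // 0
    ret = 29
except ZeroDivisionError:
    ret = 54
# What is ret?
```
54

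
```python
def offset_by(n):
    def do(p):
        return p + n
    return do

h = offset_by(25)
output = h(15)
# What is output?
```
40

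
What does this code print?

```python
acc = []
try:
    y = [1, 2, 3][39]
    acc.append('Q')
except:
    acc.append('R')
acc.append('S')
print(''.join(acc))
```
RS

Exception raised in try, caught by bare except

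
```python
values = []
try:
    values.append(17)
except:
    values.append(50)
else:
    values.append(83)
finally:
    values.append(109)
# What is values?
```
[17, 83, 109]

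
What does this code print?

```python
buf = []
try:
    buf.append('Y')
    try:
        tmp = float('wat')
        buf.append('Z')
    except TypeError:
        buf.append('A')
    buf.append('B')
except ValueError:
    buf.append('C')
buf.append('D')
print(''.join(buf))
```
YCD

Inner handler doesn't match, propagates to outer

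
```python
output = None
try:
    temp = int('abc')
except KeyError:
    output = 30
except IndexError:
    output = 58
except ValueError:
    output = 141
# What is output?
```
141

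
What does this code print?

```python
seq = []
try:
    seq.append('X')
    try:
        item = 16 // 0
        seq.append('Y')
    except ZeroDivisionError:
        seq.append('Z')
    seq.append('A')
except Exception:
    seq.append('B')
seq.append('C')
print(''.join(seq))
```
XZAC

Inner exception caught by inner handler, outer continues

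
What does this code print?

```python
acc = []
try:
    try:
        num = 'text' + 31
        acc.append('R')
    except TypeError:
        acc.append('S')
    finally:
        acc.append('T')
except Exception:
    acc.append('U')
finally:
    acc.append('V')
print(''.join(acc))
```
STV

Both finally blocks run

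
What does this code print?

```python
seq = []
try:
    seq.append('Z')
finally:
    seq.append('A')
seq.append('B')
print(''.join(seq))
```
ZAB

try/finally without except, no exception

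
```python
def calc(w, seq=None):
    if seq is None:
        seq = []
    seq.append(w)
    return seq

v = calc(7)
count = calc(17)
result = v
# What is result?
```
[7]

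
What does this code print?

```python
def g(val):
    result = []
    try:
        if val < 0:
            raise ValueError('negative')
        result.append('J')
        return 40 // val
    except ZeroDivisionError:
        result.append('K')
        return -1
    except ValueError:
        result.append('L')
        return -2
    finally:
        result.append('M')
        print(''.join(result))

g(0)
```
JKM

val=0 causes ZeroDivisionError, caught, finally prints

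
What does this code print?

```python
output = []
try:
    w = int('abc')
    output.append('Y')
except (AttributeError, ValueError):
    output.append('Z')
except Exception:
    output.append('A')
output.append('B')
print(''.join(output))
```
ZB

ValueError matches tuple containing it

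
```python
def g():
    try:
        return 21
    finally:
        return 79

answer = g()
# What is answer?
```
79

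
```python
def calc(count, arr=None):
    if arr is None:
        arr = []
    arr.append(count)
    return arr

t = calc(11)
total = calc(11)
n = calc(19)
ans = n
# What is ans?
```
[19]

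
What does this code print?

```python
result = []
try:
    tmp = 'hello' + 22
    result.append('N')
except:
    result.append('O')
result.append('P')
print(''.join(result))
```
OP

Exception raised in try, caught by bare except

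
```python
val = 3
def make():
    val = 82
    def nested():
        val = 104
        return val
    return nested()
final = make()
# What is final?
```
104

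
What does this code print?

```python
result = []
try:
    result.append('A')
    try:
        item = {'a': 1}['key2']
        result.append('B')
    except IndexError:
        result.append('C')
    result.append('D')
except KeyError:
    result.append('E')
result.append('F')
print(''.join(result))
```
AEF

Inner handler doesn't match, propagates to outer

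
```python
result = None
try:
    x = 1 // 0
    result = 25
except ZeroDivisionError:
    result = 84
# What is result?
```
84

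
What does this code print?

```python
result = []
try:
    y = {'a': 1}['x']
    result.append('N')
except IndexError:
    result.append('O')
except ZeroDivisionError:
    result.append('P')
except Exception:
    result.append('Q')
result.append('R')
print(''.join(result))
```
QR

KeyError not specifically caught, falls to Exception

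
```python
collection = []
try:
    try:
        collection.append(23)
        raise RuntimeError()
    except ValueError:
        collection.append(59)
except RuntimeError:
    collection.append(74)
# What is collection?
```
[23, 74]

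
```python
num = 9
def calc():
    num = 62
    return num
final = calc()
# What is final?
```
62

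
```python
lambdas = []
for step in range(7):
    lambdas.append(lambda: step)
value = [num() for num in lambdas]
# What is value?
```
[6, 6, 6, 6, 6, 6, 6]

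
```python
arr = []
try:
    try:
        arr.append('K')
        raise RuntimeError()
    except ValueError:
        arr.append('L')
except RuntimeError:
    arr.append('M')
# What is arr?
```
['K', 'M']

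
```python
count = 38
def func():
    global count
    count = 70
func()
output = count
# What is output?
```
70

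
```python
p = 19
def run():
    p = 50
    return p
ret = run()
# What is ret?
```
50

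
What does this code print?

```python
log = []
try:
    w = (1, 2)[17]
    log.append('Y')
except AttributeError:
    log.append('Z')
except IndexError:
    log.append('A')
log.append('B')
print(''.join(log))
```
AB

IndexError is caught by its specific handler, not AttributeError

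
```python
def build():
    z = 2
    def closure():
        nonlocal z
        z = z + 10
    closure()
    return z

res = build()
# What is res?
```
12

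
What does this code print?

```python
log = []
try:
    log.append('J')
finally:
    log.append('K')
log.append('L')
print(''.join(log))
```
JKL

try/finally without except, no exception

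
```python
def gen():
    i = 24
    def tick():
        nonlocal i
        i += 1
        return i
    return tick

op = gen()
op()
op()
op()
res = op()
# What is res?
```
28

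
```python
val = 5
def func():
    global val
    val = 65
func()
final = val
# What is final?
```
65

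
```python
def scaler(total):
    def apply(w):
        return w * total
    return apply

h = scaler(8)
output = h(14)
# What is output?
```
112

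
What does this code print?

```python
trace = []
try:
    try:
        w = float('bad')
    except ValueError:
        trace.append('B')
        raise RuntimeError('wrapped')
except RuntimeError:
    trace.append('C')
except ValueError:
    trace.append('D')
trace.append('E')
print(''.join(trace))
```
BCE

RuntimeError raised and caught, original ValueError not re-raised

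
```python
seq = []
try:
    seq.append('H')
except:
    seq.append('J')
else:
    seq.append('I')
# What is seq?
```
['H', 'I']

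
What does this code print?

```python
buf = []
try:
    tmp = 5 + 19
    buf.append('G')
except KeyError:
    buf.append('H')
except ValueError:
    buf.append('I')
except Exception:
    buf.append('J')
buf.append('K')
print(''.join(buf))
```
GK

No exception, try block completes normally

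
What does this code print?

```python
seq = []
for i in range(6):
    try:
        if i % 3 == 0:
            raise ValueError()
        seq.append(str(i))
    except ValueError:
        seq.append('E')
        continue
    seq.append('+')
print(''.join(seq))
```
E1+2+E4+5+

continue in except skips rest of loop body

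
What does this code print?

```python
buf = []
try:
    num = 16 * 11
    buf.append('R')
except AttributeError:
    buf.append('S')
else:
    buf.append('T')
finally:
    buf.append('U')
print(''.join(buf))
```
RTU

else runs before finally when no exception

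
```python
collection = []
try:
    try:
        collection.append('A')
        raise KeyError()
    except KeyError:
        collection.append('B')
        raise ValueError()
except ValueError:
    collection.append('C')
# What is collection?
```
['A', 'B', 'C']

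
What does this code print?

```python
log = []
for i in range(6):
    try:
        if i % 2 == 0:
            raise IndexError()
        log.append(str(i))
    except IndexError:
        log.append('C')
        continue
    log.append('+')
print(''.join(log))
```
C1+C3+C5+

continue in except skips rest of loop body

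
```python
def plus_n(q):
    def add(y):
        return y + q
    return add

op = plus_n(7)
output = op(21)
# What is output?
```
28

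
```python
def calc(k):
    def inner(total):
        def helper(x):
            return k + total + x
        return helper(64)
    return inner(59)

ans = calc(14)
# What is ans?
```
137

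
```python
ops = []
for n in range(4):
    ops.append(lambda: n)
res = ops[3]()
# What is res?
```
3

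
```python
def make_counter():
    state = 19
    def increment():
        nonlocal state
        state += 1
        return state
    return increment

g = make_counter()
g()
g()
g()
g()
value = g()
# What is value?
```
24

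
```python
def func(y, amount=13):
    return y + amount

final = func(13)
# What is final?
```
26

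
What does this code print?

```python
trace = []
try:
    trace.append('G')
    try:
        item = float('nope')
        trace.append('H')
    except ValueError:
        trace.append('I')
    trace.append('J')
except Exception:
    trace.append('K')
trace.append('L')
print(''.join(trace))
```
GIJL

Inner exception caught by inner handler, outer continues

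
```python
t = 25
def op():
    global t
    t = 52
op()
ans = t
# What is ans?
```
52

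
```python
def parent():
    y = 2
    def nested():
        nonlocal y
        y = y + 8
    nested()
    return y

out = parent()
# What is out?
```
10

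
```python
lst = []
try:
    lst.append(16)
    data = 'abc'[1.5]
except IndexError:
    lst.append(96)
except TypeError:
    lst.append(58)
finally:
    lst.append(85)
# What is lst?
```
[16, 58, 85]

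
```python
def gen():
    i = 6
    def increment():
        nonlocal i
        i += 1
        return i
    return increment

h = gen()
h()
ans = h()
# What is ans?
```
8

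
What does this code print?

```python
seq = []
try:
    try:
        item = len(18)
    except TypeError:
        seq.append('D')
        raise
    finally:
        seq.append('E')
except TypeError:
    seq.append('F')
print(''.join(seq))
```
DEF

finally runs before re-raised exception propagates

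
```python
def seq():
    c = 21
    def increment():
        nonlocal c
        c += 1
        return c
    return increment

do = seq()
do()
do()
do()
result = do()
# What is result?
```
25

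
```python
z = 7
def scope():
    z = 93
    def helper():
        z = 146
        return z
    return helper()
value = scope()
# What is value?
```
146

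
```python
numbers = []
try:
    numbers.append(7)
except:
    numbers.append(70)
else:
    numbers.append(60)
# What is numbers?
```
[7, 60]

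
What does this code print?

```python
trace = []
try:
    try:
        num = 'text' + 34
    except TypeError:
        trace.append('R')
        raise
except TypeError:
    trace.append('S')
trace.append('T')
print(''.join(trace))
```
RST

raise without argument re-raises current exception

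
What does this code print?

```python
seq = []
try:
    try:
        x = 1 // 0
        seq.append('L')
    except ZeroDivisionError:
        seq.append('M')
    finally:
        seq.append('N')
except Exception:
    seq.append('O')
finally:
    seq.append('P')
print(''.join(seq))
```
MNP

Both finally blocks run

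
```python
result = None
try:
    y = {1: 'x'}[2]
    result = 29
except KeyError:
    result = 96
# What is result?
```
96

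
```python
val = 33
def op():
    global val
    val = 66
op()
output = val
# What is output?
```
66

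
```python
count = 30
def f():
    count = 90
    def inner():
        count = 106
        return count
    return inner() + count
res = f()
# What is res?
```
196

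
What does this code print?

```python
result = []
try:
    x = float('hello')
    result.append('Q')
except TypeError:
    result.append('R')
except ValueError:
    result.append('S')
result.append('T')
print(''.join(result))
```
ST

ValueError is caught by its specific handler, not TypeError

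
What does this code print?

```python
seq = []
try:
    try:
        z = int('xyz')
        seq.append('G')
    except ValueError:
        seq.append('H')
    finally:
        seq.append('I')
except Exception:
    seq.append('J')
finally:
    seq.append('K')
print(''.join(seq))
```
HIK

Both finally blocks run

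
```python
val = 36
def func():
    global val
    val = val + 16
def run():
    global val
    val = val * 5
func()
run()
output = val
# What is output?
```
260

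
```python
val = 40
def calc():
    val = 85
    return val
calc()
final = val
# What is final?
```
40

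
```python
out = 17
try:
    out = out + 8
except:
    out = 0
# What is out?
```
25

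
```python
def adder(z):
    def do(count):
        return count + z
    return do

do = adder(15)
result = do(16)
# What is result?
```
31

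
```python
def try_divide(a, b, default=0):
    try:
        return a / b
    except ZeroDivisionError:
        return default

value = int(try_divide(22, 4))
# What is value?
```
5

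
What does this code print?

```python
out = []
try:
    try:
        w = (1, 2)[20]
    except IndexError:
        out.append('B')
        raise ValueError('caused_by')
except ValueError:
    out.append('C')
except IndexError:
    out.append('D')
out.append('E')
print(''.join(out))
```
BCE

ValueError raised and caught, original IndexError not re-raised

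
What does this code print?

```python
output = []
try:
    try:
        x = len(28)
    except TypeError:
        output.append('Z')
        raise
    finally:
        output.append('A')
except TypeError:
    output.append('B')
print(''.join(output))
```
ZAB

finally runs before re-raised exception propagates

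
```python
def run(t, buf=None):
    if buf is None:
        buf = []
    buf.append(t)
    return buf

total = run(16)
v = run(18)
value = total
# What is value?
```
[16]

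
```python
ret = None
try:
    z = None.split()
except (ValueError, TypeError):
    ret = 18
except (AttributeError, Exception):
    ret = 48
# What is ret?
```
48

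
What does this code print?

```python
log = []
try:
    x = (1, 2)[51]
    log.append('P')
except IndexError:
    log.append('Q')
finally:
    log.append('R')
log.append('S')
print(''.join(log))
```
QRS

finally always runs, even after exception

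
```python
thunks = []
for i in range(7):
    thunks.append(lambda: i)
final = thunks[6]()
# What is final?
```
6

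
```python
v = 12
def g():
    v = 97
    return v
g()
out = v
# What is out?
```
12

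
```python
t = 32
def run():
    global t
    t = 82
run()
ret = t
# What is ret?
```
82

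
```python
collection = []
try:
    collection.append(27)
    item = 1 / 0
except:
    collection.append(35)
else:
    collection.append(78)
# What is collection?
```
[27, 35]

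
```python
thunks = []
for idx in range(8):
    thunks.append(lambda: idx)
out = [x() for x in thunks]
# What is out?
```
[7, 7, 7, 7, 7, 7, 7, 7]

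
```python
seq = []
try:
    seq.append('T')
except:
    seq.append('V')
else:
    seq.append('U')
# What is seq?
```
['T', 'U']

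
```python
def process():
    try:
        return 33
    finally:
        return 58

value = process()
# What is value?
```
58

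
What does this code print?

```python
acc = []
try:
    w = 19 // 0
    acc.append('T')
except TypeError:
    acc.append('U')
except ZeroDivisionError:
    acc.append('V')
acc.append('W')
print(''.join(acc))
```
VW

ZeroDivisionError is caught by its specific handler, not TypeError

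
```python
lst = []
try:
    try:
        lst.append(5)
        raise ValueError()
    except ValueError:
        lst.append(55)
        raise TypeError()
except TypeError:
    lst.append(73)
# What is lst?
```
[5, 55, 73]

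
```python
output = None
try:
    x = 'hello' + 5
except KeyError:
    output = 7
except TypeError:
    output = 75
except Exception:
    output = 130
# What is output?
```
75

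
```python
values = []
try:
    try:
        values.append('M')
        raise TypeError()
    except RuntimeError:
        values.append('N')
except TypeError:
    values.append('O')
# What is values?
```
['M', 'O']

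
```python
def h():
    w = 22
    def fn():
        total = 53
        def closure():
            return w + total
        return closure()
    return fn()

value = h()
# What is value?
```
75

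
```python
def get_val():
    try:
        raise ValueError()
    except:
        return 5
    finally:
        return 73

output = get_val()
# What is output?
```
73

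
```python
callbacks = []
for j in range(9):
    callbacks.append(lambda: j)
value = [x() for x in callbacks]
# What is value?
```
[8, 8, 8, 8, 8, 8, 8, 8, 8]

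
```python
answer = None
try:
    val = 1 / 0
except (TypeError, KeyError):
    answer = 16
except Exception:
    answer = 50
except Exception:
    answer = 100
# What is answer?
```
50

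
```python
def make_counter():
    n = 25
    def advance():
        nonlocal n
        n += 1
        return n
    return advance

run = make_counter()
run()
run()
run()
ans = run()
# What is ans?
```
29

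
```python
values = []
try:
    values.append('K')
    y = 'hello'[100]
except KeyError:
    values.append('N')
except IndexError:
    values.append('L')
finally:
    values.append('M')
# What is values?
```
['K', 'L', 'M']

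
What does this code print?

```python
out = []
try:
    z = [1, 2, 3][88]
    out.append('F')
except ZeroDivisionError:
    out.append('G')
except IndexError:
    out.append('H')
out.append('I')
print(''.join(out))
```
HI

IndexError is caught by its specific handler, not ZeroDivisionError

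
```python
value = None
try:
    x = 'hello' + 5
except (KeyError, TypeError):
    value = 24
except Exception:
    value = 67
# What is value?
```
24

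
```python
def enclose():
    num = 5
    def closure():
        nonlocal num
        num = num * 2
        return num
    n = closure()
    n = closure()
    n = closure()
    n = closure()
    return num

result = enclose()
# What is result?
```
80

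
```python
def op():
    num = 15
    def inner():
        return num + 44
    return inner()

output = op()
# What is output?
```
59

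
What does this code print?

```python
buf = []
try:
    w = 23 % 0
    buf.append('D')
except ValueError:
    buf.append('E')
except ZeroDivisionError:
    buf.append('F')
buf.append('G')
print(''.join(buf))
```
FG

ZeroDivisionError is caught by its specific handler, not ValueError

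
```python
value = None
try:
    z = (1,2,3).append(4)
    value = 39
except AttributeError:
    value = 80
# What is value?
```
80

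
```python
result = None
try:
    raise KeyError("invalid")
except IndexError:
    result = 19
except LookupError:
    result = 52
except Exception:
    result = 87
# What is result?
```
52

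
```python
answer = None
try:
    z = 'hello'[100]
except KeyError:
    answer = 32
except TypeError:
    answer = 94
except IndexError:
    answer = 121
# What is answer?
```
121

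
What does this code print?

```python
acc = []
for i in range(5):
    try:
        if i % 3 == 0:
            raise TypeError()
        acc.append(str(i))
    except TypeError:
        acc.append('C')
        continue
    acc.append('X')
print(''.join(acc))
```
C1X2XC4X

continue in except skips rest of loop body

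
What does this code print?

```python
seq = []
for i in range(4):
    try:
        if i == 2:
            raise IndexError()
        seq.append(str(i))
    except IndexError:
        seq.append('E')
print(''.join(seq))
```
01E3

Exception on i=2 caught, loop continues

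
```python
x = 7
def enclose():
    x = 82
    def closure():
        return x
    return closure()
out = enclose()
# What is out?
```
82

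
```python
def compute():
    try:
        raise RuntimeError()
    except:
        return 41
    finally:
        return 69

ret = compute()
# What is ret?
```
69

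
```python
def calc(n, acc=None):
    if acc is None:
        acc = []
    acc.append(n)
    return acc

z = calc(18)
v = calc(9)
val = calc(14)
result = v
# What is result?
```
[9]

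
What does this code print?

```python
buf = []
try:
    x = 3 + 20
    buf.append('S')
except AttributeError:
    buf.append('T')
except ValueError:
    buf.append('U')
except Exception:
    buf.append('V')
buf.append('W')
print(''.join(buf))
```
SW

No exception, try block completes normally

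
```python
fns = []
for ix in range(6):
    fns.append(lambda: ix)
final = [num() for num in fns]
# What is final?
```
[5, 5, 5, 5, 5, 5]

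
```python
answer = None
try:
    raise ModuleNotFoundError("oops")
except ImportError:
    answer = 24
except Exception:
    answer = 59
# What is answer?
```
24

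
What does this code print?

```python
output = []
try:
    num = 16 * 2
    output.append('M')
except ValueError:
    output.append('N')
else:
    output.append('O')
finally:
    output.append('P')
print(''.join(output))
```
MOP

else runs before finally when no exception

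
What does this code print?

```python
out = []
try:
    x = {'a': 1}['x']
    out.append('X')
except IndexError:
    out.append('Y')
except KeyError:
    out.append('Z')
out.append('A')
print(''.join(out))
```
ZA

KeyError is caught by its specific handler, not IndexError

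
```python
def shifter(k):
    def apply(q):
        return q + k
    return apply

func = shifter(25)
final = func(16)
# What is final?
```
41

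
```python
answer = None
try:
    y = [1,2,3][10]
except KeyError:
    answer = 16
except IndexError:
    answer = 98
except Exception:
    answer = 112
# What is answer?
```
98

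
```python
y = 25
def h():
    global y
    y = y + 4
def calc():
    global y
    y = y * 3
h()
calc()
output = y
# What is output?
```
87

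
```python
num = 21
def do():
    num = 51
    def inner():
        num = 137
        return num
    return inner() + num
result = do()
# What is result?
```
188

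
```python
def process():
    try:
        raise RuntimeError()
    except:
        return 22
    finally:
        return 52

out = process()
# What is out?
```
52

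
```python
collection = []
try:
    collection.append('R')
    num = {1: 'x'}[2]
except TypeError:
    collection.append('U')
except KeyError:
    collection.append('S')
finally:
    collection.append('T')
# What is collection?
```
['R', 'S', 'T']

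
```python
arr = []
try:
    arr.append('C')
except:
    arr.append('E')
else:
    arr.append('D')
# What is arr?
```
['C', 'D']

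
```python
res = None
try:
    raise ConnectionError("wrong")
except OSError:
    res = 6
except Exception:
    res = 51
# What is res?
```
6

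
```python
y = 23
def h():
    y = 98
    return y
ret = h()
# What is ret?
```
98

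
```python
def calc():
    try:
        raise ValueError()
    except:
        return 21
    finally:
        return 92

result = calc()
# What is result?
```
92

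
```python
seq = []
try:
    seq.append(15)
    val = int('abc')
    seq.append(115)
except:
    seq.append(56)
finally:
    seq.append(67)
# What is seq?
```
[15, 56, 67]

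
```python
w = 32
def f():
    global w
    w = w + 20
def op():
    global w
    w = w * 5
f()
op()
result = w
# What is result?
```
260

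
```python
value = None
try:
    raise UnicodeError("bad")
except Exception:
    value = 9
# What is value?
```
9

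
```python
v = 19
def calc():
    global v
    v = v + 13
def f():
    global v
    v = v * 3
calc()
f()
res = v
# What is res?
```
96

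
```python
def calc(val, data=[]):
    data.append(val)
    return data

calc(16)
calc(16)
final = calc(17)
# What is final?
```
[16, 16, 17]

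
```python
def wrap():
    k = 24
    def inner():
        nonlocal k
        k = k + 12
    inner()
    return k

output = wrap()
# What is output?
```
36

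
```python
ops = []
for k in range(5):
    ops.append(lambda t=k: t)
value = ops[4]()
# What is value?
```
4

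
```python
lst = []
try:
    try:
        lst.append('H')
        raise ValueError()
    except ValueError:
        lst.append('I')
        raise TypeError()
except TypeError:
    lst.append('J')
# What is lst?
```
['H', 'I', 'J']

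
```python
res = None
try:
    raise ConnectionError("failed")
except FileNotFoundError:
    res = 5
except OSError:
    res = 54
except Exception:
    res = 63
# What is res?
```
54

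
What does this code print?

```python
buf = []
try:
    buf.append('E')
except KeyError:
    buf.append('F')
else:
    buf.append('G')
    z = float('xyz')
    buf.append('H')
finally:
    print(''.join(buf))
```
EG

Try succeeds, else appends 'G', ValueError in else is uncaught, finally prints before exception propagates ('H' never appended)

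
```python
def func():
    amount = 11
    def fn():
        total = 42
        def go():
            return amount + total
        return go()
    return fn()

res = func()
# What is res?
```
53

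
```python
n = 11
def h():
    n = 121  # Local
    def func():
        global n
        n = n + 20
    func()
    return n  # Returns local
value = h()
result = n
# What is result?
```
31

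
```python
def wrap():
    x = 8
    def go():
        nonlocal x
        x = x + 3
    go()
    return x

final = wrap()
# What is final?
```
11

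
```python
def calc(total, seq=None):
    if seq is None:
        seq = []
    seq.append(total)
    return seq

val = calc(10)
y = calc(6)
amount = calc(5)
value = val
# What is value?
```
[10]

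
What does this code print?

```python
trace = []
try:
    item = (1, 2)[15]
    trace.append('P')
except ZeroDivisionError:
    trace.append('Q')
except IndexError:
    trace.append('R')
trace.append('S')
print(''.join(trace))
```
RS

IndexError is caught by its specific handler, not ZeroDivisionError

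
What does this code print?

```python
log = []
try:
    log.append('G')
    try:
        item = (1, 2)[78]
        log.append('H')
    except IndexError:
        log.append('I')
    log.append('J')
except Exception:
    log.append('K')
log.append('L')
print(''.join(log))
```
GIJL

Inner exception caught by inner handler, outer continues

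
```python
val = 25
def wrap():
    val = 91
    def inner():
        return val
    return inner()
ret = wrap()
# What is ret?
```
91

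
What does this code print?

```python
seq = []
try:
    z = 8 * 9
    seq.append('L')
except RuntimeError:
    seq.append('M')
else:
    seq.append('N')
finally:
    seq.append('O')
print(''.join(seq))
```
LNO

else runs before finally when no exception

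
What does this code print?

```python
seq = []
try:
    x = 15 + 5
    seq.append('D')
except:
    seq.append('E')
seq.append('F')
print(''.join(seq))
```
DF

No exception, try block completes normally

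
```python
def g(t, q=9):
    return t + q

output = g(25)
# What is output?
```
34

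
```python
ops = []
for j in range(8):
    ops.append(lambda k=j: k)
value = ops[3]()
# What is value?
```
3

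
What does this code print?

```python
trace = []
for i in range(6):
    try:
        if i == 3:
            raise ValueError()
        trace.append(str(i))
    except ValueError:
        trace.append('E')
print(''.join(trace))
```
012E45

Exception on i=3 caught, loop continues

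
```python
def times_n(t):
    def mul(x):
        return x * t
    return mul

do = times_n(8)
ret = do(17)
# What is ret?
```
136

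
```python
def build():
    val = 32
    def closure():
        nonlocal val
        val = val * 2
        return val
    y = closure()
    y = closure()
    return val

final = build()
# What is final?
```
128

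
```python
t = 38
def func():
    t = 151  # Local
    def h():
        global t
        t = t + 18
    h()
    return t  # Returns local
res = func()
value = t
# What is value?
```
56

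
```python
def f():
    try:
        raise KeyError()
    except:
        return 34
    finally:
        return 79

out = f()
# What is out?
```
79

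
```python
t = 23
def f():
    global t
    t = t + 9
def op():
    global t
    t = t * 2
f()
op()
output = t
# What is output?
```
64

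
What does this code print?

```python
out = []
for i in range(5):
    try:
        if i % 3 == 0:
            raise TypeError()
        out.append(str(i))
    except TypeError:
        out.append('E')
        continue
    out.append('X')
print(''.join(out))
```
E1X2XE4X

continue in except skips rest of loop body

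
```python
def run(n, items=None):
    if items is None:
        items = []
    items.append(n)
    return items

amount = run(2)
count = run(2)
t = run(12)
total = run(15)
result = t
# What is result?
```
[12]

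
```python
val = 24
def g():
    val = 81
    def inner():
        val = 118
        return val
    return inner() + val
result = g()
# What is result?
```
199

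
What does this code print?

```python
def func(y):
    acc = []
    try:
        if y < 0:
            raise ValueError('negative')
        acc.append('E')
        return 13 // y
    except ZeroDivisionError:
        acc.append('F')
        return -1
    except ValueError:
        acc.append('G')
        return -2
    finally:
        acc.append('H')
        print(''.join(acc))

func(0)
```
EFH

y=0 causes ZeroDivisionError, caught, finally prints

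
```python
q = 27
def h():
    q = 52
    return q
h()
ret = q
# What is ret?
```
27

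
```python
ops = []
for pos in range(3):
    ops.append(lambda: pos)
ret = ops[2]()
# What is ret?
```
2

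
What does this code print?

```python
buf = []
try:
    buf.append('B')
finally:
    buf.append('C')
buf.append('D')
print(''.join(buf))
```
BCD

try/finally without except, no exception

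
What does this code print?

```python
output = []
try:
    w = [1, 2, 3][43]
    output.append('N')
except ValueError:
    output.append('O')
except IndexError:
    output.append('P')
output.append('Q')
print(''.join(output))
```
PQ

IndexError is caught by its specific handler, not ValueError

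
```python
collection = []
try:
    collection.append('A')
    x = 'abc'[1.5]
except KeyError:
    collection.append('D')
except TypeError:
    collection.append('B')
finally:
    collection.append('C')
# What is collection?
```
['A', 'B', 'C']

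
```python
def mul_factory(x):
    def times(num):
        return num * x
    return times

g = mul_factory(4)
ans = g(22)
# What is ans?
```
88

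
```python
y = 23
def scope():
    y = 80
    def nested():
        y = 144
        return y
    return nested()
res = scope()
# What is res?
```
144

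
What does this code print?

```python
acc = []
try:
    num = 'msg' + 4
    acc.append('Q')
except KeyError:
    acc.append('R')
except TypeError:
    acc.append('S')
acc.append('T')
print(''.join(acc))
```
ST

TypeError is caught by its specific handler, not KeyError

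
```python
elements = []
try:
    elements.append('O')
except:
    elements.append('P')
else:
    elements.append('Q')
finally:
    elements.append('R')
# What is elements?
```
['O', 'Q', 'R']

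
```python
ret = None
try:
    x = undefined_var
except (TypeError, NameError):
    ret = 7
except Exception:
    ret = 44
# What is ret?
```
7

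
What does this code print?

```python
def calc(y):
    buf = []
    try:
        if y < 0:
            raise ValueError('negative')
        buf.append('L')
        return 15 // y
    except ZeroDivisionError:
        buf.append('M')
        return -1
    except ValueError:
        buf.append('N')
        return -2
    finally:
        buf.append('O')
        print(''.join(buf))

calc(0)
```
LMO

y=0 causes ZeroDivisionError, caught, finally prints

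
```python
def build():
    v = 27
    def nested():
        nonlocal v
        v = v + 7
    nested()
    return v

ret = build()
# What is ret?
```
34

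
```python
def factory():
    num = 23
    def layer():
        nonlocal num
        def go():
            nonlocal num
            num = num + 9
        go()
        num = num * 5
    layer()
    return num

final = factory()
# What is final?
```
160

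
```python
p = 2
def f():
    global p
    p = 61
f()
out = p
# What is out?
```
61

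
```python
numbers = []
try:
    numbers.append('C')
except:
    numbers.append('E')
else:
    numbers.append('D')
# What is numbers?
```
['C', 'D']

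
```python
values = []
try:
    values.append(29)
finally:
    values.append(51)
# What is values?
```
[29, 51]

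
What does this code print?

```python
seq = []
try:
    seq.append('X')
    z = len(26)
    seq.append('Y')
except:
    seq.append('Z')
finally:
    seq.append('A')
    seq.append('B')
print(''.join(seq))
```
XZAB

Code before exception runs, then except, then all of finally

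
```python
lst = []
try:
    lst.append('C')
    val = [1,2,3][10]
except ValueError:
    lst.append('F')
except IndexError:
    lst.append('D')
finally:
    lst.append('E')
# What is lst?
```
['C', 'D', 'E']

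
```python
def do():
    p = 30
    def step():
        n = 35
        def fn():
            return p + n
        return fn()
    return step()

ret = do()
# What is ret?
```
65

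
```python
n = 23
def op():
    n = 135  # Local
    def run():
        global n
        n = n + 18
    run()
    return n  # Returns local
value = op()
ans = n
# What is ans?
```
41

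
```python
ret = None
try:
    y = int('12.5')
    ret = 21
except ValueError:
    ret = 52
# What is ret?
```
52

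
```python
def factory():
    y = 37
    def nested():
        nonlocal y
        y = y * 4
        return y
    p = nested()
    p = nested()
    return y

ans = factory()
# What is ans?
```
592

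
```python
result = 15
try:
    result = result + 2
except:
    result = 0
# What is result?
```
17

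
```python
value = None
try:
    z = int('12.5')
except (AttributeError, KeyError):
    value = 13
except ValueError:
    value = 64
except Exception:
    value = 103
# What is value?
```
64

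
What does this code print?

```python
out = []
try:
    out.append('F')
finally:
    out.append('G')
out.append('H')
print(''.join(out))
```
FGH

try/finally without except, no exception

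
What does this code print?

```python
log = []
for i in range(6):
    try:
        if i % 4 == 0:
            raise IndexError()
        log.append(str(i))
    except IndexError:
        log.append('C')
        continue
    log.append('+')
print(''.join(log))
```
C1+2+3+C5+

continue in except skips rest of loop body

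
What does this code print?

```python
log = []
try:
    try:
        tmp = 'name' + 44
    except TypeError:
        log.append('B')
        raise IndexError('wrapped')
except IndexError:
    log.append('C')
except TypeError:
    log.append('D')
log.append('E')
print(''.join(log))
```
BCE

IndexError raised and caught, original TypeError not re-raised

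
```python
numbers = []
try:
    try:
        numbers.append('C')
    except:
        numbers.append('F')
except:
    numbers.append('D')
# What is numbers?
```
['C']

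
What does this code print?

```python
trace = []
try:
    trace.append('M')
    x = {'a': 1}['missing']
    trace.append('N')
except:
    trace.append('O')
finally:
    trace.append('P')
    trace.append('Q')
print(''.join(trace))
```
MOPQ

Code before exception runs, then except, then all of finally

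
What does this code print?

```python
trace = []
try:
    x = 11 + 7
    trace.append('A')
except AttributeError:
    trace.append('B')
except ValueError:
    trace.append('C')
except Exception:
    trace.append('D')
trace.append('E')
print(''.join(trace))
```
AE

No exception, try block completes normally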